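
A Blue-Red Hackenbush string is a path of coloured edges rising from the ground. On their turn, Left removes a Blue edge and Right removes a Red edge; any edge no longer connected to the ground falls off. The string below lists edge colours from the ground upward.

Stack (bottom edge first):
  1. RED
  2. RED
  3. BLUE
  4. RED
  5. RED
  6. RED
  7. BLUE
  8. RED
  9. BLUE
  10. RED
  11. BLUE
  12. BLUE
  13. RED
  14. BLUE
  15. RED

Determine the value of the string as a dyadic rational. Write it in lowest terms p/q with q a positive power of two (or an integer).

G_1 [R]  L=[none]  R=[0]  gives -1
G_2 [RR]  L=[none]  R=[-1 0]  gives -2
G_3 [RRB]  L=[-2]  R=[-1 0]  gives -3/2
G_4 [RRBR]  L=[-2]  R=[-3/2 -1 0]  gives -7/4
G_5 [RRBRR]  L=[-2]  R=[-7/4 -3/2 -1 0]  gives -15/8
G_6 [RRBRRR]  L=[-2]  R=[-15/8 -7/4 -3/2 -1 0]  gives -31/16
G_7 [RRBRRRB]  L=[-2 -31/16]  R=[-15/8 -7/4 -3/2 -1 0]  gives -61/32
G_8 [RRBRRRBR]  L=[-2 -31/16]  R=[-61/32 -15/8 -7/4 -3/2 -1 0]  gives -123/64
G_9 [RRBRRRBRB]  L=[-2 -31/16 -123/64]  R=[-61/32 -15/8 -7/4 -3/2 -1 0]  gives -245/128
G_10 [RRBRRRBRBR]  L=[-2 -31/16 -123/64]  R=[-245/128 -61/32 -15/8 -7/4 -3/2 -1 0]  gives -491/256
G_11 [RRBRRRBRBRB]  L=[-2 -31/16 -123/64 -491/256]  R=[-245/128 -61/32 -15/8 -7/4 -3/2 -1 0]  gives -981/512
G_12 [RRBRRRBRBRBB]  L=[-2 -31/16 -123/64 -491/256 -981/512]  R=[-245/128 -61/32 -15/8 -7/4 -3/2 -1 0]  gives -1961/1024
G_13 [RRBRRRBRBRBBR]  L=[-2 -31/16 -123/64 -491/256 -981/512]  R=[-1961/1024 -245/128 -61/32 -15/8 -7/4 -3/2 -1 0]  gives -3923/2048
G_14 [RRBRRRBRBRBBRB]  L=[-2 -31/16 -123/64 -491/256 -981/512 -3923/2048]  R=[-1961/1024 -245/128 -61/32 -15/8 -7/4 -3/2 -1 0]  gives -7845/4096
G_15 [RRBRRRBRBRBBRBR]  L=[-2 -31/16 -123/64 -491/256 -981/512 -3923/2048]  R=[-7845/4096 -1961/1024 -245/128 -61/32 -15/8 -7/4 -3/2 -1 0]  gives -15691/8192

-15691/8192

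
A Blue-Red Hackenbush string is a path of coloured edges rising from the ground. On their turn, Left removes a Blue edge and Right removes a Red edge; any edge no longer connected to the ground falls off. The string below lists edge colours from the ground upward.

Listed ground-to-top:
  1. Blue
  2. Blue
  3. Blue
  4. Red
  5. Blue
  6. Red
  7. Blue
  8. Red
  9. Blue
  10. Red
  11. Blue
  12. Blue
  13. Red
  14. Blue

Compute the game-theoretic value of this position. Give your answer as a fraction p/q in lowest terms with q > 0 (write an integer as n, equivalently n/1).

5467/2048

B: Left { 0 }, Right { — } => simplest 1
BB: Left { 0; 1 }, Right { — } => simplest 2
BBB: Left { 0; 1; 2 }, Right { — } => simplest 3
BBBR: Left { 0; 1; 2 }, Right { 3 } => simplest 5/2
BBBRB: Left { 0; 1; 2; 5/2 }, Right { 3 } => simplest 11/4
BBBRBR: Left { 0; 1; 2; 5/2 }, Right { 11/4; 3 } => simplest 21/8
BBBRBRB: Left { 0; 1; 2; 5/2; 21/8 }, Right { 11/4; 3 } => simplest 43/16
BBBRBRBR: Left { 0; 1; 2; 5/2; 21/8 }, Right { 43/16; 11/4; 3 } => simplest 85/32
BBBRBRBRB: Left { 0; 1; 2; 5/2; 21/8; 85/32 }, Right { 43/16; 11/4; 3 } => simplest 171/64
BBBRBRBRBR: Left { 0; 1; 2; 5/2; 21/8; 85/32 }, Right { 171/64; 43/16; 11/4; 3 } => simplest 341/128
BBBRBRBRBRB: Left { 0; 1; 2; 5/2; 21/8; 85/32; 341/128 }, Right { 171/64; 43/16; 11/4; 3 } => simplest 683/256
BBBRBRBRBRBB: Left { 0; 1; 2; 5/2; 21/8; 85/32; 341/128; 683/256 }, Right { 171/64; 43/16; 11/4; 3 } => simplest 1367/512
BBBRBRBRBRBBR: Left { 0; 1; 2; 5/2; 21/8; 85/32; 341/128; 683/256 }, Right { 1367/512; 171/64; 43/16; 11/4; 3 } => simplest 2733/1024
BBBRBRBRBRBBRB: Left { 0; 1; 2; 5/2; 21/8; 85/32; 341/128; 683/256; 2733/1024 }, Right { 1367/512; 171/64; 43/16; 11/4; 3 } => simplest 5467/2048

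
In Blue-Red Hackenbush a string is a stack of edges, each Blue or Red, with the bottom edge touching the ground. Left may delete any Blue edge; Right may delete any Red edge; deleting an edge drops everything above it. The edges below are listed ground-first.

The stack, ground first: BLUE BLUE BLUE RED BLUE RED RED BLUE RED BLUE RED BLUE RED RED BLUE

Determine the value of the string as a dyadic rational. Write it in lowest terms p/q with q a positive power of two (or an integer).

10579/4096

1 of 15 · B · max L 0 · min R +∞ — 1
2 of 15 · BB · max L 1 · min R +∞ — 2
3 of 15 · BBB · max L 2 · min R +∞ — 3
4 of 15 · BBBR · max L 2 · min R 3 — 5/2
5 of 15 · BBBRB · max L 5/2 · min R 3 — 11/4
6 of 15 · BBBRBR · max L 5/2 · min R 11/4 — 21/8
7 of 15 · BBBRBRR · max L 5/2 · min R 21/8 — 41/16
8 of 15 · BBBRBRRB · max L 41/16 · min R 21/8 — 83/32
9 of 15 · BBBRBRRBR · max L 41/16 · min R 83/32 — 165/64
10 of 15 · BBBRBRRBRB · max L 165/64 · min R 83/32 — 331/128
11 of 15 · BBBRBRRBRBR · max L 165/64 · min R 331/128 — 661/256
12 of 15 · BBBRBRRBRBRB · max L 661/256 · min R 331/128 — 1323/512
13 of 15 · BBBRBRRBRBRBR · max L 661/256 · min R 1323/512 — 2645/1024
14 of 15 · BBBRBRRBRBRBRR · max L 661/256 · min R 2645/1024 — 5289/2048
15 of 15 · BBBRBRRBRBRBRRB · max L 5289/2048 · min R 2645/1024 — 10579/4096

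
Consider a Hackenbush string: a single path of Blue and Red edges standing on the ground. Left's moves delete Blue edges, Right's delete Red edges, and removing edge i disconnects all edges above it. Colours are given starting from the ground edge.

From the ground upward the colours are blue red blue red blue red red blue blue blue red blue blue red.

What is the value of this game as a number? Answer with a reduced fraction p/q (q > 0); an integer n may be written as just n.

5357/8192

1 of 14 · b · max L 0 · min R +∞ gives 1
2 of 14 · br · max L 0 · min R 1 gives 1/2
3 of 14 · brb · max L 1/2 · min R 1 gives 3/4
4 of 14 · brbr · max L 1/2 · min R 3/4 gives 5/8
5 of 14 · brbrb · max L 5/8 · min R 3/4 gives 11/16
6 of 14 · brbrbr · max L 5/8 · min R 11/16 gives 21/32
7 of 14 · brbrbrr · max L 5/8 · min R 21/32 gives 41/64
8 of 14 · brbrbrrb · max L 41/64 · min R 21/32 gives 83/128
9 of 14 · brbrbrrbb · max L 83/128 · min R 21/32 gives 167/256
10 of 14 · brbrbrrbbb · max L 167/256 · min R 21/32 gives 335/512
11 of 14 · brbrbrrbbbr · max L 167/256 · min R 335/512 gives 669/1024
12 of 14 · brbrbrrbbbrb · max L 669/1024 · min R 335/512 gives 1339/2048
13 of 14 · brbrbrrbbbrbb · max L 1339/2048 · min R 335/512 gives 2679/4096
14 of 14 · brbrbrrbbbrbbr · max L 1339/2048 · min R 2679/4096 gives 5357/8192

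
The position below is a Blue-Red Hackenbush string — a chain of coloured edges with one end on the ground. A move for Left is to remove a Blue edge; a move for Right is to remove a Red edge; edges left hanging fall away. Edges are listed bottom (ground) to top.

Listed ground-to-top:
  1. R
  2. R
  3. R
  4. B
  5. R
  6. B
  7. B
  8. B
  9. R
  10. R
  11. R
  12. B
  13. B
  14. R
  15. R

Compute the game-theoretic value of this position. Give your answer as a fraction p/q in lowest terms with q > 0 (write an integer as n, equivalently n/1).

-10471/4096

G(R) = { (no moves) | 0 } so -1
G(RR) = { (no moves) | -1; 0 } so -2
G(RRR) = { (no moves) | -2; -1; 0 } so -3
G(RRRB) = { -3 | -2; -1; 0 } so -5/2
G(RRRBR) = { -3 | -5/2; -2; -1; 0 } so -11/4
G(RRRBRB) = { -3; -11/4 | -5/2; -2; -1; 0 } so -21/8
G(RRRBRBB) = { -3; -11/4; -21/8 | -5/2; -2; -1; 0 } so -41/16
G(RRRBRBBB) = { -3; -11/4; -21/8; -41/16 | -5/2; -2; -1; 0 } so -81/32
G(RRRBRBBBR) = { -3; -11/4; -21/8; -41/16 | -81/32; -5/2; -2; -1; 0 } so -163/64
G(RRRBRBBBRR) = { -3; -11/4; -21/8; -41/16 | -163/64; -81/32; -5/2; -2; -1; 0 } so -327/128
G(RRRBRBBBRRR) = { -3; -11/4; -21/8; -41/16 | -327/128; -163/64; -81/32; -5/2; -2; -1; 0 } so -655/256
G(RRRBRBBBRRRB) = { -3; -11/4; -21/8; -41/16; -655/256 | -327/128; -163/64; -81/32; -5/2; -2; -1; 0 } so -1309/512
G(RRRBRBBBRRRBB) = { -3; -11/4; -21/8; -41/16; -655/256; -1309/512 | -327/128; -163/64; -81/32; -5/2; -2; -1; 0 } so -2617/1024
G(RRRBRBBBRRRBBR) = { -3; -11/4; -21/8; -41/16; -655/256; -1309/512 | -2617/1024; -327/128; -163/64; -81/32; -5/2; -2; -1; 0 } so -5235/2048
G(RRRBRBBBRRRBBRR) = { -3; -11/4; -21/8; -41/16; -655/256; -1309/512 | -5235/2048; -2617/1024; -327/128; -163/64; -81/32; -5/2; -2; -1; 0 } so -10471/4096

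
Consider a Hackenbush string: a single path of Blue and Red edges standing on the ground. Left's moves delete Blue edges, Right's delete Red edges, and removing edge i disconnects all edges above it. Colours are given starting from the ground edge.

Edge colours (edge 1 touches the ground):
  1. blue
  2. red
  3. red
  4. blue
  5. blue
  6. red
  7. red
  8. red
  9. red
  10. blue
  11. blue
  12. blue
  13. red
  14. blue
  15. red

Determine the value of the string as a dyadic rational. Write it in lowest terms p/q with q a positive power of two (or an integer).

v(b) = { 0 | — } → 1
v(br) = { 0 | 1 } → 1/2
v(brr) = { 0 | 1/2 1 } → 1/4
v(brrb) = { 0 1/4 | 1/2 1 } → 3/8
v(brrbb) = { 0 1/4 3/8 | 1/2 1 } → 7/16
v(brrbbr) = { 0 1/4 3/8 | 7/16 1/2 1 } → 13/32
v(brrbbrr) = { 0 1/4 3/8 | 13/32 7/16 1/2 1 } → 25/64
v(brrbbrrr) = { 0 1/4 3/8 | 25/64 13/32 7/16 1/2 1 } → 49/128
v(brrbbrrrr) = { 0 1/4 3/8 | 49/128 25/64 13/32 7/16 1/2 1 } → 97/256
v(brrbbrrrrb) = { 0 1/4 3/8 97/256 | 49/128 25/64 13/32 7/16 1/2 1 } → 195/512
v(brrbbrrrrbb) = { 0 1/4 3/8 97/256 195/512 | 49/128 25/64 13/32 7/16 1/2 1 } → 391/1024
v(brrbbrrrrbbb) = { 0 1/4 3/8 97/256 195/512 391/1024 | 49/128 25/64 13/32 7/16 1/2 1 } → 783/2048
v(brrbbrrrrbbbr) = { 0 1/4 3/8 97/256 195/512 391/1024 | 783/2048 49/128 25/64 13/32 7/16 1/2 1 } → 1565/4096
v(brrbbrrrrbbbrb) = { 0 1/4 3/8 97/256 195/512 391/1024 1565/4096 | 783/2048 49/128 25/64 13/32 7/16 1/2 1 } → 3131/8192
v(brrbbrrrrbbbrbr) = { 0 1/4 3/8 97/256 195/512 391/1024 1565/4096 | 3131/8192 783/2048 49/128 25/64 13/32 7/16 1/2 1 } → 6261/16384

6261/16384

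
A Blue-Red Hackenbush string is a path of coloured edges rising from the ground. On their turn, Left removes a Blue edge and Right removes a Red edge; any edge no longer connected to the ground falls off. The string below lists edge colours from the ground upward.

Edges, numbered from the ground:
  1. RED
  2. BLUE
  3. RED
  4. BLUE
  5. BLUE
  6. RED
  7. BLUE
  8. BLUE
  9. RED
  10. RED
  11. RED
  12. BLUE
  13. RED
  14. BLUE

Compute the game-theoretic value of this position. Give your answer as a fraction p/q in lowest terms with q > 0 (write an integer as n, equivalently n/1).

edge 1 of 14 (RED): { none | 0 } gives -1
edge 2 of 14 (BLUE): { -1 | 0 } gives -1/2
edge 3 of 14 (RED): { -1 | -1/2 0 } gives -3/4
edge 4 of 14 (BLUE): { -1 -3/4 | -1/2 0 } gives -5/8
edge 5 of 14 (BLUE): { -1 -3/4 -5/8 | -1/2 0 } gives -9/16
edge 6 of 14 (RED): { -1 -3/4 -5/8 | -9/16 -1/2 0 } gives -19/32
edge 7 of 14 (BLUE): { -1 -3/4 -5/8 -19/32 | -9/16 -1/2 0 } gives -37/64
edge 8 of 14 (BLUE): { -1 -3/4 -5/8 -19/32 -37/64 | -9/16 -1/2 0 } gives -73/128
edge 9 of 14 (RED): { -1 -3/4 -5/8 -19/32 -37/64 | -73/128 -9/16 -1/2 0 } gives -147/256
edge 10 of 14 (RED): { -1 -3/4 -5/8 -19/32 -37/64 | -147/256 -73/128 -9/16 -1/2 0 } gives -295/512
edge 11 of 14 (RED): { -1 -3/4 -5/8 -19/32 -37/64 | -295/512 -147/256 -73/128 -9/16 -1/2 0 } gives -591/1024
edge 12 of 14 (BLUE): { -1 -3/4 -5/8 -19/32 -37/64 -591/1024 | -295/512 -147/256 -73/128 -9/16 -1/2 0 } gives -1181/2048
edge 13 of 14 (RED): { -1 -3/4 -5/8 -19/32 -37/64 -591/1024 | -1181/2048 -295/512 -147/256 -73/128 -9/16 -1/2 0 } gives -2363/4096
edge 14 of 14 (BLUE): { -1 -3/4 -5/8 -19/32 -37/64 -591/1024 -2363/4096 | -1181/2048 -295/512 -147/256 -73/128 -9/16 -1/2 0 } gives -4725/8192

-4725/8192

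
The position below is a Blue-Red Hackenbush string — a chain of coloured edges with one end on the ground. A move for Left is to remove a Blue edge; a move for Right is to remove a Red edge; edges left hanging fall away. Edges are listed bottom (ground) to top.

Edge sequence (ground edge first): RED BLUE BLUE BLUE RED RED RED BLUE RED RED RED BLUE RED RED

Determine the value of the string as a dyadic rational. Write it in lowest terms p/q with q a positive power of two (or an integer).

value(R) = { · | 0 } — -1
value(RB) = { -1 | 0 } — -1/2
value(RBB) = { -1,-1/2 | 0 } — -1/4
value(RBBB) = { -1,-1/2,-1/4 | 0 } — -1/8
value(RBBBR) = { -1,-1/2,-1/4 | -1/8,0 } — -3/16
value(RBBBRR) = { -1,-1/2,-1/4 | -3/16,-1/8,0 } — -7/32
value(RBBBRRR) = { -1,-1/2,-1/4 | -7/32,-3/16,-1/8,0 } — -15/64
value(RBBBRRRB) = { -1,-1/2,-1/4,-15/64 | -7/32,-3/16,-1/8,0 } — -29/128
value(RBBBRRRBR) = { -1,-1/2,-1/4,-15/64 | -29/128,-7/32,-3/16,-1/8,0 } — -59/256
value(RBBBRRRBRR) = { -1,-1/2,-1/4,-15/64 | -59/256,-29/128,-7/32,-3/16,-1/8,0 } — -119/512
value(RBBBRRRBRRR) = { -1,-1/2,-1/4,-15/64 | -119/512,-59/256,-29/128,-7/32,-3/16,-1/8,0 } — -239/1024
value(RBBBRRRBRRRB) = { -1,-1/2,-1/4,-15/64,-239/1024 | -119/512,-59/256,-29/128,-7/32,-3/16,-1/8,0 } — -477/2048
value(RBBBRRRBRRRBR) = { -1,-1/2,-1/4,-15/64,-239/1024 | -477/2048,-119/512,-59/256,-29/128,-7/32,-3/16,-1/8,0 } — -955/4096
value(RBBBRRRBRRRBRR) = { -1,-1/2,-1/4,-15/64,-239/1024 | -955/4096,-477/2048,-119/512,-59/256,-29/128,-7/32,-3/16,-1/8,0 } — -1911/8192

-1911/8192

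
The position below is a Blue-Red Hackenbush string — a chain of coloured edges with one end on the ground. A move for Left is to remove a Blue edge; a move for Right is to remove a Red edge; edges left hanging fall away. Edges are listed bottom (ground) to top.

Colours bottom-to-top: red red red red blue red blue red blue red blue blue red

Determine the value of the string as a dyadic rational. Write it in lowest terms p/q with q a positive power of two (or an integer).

Build g(s[:k]) for k = 1..13, string s = red red red red blue red blue red blue red blue blue red.
1 of 13 · r · max L −∞ · min R 0 => -1
2 of 13 · rr · max L −∞ · min R -1 => -2
3 of 13 · rrr · max L −∞ · min R -2 => -3
4 of 13 · rrrr · max L −∞ · min R -3 => -4
5 of 13 · rrrrb · max L -4 · min R -3 => -7/2
6 of 13 · rrrrbr · max L -4 · min R -7/2 => -15/4
7 of 13 · rrrrbrb · max L -15/4 · min R -7/2 => -29/8
8 of 13 · rrrrbrbr · max L -15/4 · min R -29/8 => -59/16
9 of 13 · rrrrbrbrb · max L -59/16 · min R -29/8 => -117/32
10 of 13 · rrrrbrbrbr · max L -59/16 · min R -117/32 => -235/64
11 of 13 · rrrrbrbrbrb · max L -235/64 · min R -117/32 => -469/128
12 of 13 · rrrrbrbrbrbb · max L -469/128 · min R -117/32 => -937/256
13 of 13 · rrrrbrbrbrbbr · max L -469/128 · min R -937/256 => -1875/512

-1875/512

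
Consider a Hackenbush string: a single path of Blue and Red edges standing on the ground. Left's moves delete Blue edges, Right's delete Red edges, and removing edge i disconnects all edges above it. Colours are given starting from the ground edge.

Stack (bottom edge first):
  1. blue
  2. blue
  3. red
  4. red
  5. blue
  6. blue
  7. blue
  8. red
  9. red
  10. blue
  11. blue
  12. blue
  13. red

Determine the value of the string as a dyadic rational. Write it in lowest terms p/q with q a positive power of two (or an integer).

Recurse on prefixes of the 13-edge string blue blue red red blue blue blue red red blue blue blue red:
edge 1 of 13 (blue): { 0 | · } → 1
edge 2 of 13 (blue): { 0,1 | · } → 2
edge 3 of 13 (red): { 0,1 | 2 } → 3/2
edge 4 of 13 (red): { 0,1 | 3/2,2 } → 5/4
edge 5 of 13 (blue): { 0,1,5/4 | 3/2,2 } → 11/8
edge 6 of 13 (blue): { 0,1,5/4,11/8 | 3/2,2 } → 23/16
edge 7 of 13 (blue): { 0,1,5/4,11/8,23/16 | 3/2,2 } → 47/32
edge 8 of 13 (red): { 0,1,5/4,11/8,23/16 | 47/32,3/2,2 } → 93/64
edge 9 of 13 (red): { 0,1,5/4,11/8,23/16 | 93/64,47/32,3/2,2 } → 185/128
edge 10 of 13 (blue): { 0,1,5/4,11/8,23/16,185/128 | 93/64,47/32,3/2,2 } → 371/256
edge 11 of 13 (blue): { 0,1,5/4,11/8,23/16,185/128,371/256 | 93/64,47/32,3/2,2 } → 743/512
edge 12 of 13 (blue): { 0,1,5/4,11/8,23/16,185/128,371/256,743/512 | 93/64,47/32,3/2,2 } → 1487/1024
edge 13 of 13 (red): { 0,1,5/4,11/8,23/16,185/128,371/256,743/512 | 1487/1024,93/64,47/32,3/2,2 } → 2973/2048

2973/2048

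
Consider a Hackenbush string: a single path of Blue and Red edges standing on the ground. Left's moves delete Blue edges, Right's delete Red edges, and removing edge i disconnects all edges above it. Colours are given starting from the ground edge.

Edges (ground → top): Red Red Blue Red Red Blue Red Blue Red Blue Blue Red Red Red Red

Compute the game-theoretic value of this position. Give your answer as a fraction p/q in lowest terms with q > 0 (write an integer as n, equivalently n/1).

-15007/8192

R: Left { — }, Right { 0 } — simplest -1
RR: Left { — }, Right { -1 0 } — simplest -2
RRB: Left { -2 }, Right { -1 0 } — simplest -3/2
RRBR: Left { -2 }, Right { -3/2 -1 0 } — simplest -7/4
RRBRR: Left { -2 }, Right { -7/4 -3/2 -1 0 } — simplest -15/8
RRBRRB: Left { -2 -15/8 }, Right { -7/4 -3/2 -1 0 } — simplest -29/16
RRBRRBR: Left { -2 -15/8 }, Right { -29/16 -7/4 -3/2 -1 0 } — simplest -59/32
RRBRRBRB: Left { -2 -15/8 -59/32 }, Right { -29/16 -7/4 -3/2 -1 0 } — simplest -117/64
RRBRRBRBR: Left { -2 -15/8 -59/32 }, Right { -117/64 -29/16 -7/4 -3/2 -1 0 } — simplest -235/128
RRBRRBRBRB: Left { -2 -15/8 -59/32 -235/128 }, Right { -117/64 -29/16 -7/4 -3/2 -1 0 } — simplest -469/256
RRBRRBRBRBB: Left { -2 -15/8 -59/32 -235/128 -469/256 }, Right { -117/64 -29/16 -7/4 -3/2 -1 0 } — simplest -937/512
RRBRRBRBRBBR: Left { -2 -15/8 -59/32 -235/128 -469/256 }, Right { -937/512 -117/64 -29/16 -7/4 -3/2 -1 0 } — simplest -1875/1024
RRBRRBRBRBBRR: Left { -2 -15/8 -59/32 -235/128 -469/256 }, Right { -1875/1024 -937/512 -117/64 -29/16 -7/4 -3/2 -1 0 } — simplest -3751/2048
RRBRRBRBRBBRRR: Left { -2 -15/8 -59/32 -235/128 -469/256 }, Right { -3751/2048 -1875/1024 -937/512 -117/64 -29/16 -7/4 -3/2 -1 0 } — simplest -7503/4096
RRBRRBRBRBBRRRR: Left { -2 -15/8 -59/32 -235/128 -469/256 }, Right { -7503/4096 -3751/2048 -1875/1024 -937/512 -117/64 -29/16 -7/4 -3/2 -1 0 } — simplest -15007/8192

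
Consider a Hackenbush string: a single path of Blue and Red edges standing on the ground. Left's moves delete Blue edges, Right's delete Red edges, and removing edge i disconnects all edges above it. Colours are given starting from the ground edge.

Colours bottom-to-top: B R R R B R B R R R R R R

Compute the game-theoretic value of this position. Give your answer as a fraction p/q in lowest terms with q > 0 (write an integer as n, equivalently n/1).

val(B) = { 0 | — } gives 1
val(BR) = { 0 | 1 } gives 1/2
val(BRR) = { 0 | 1/2, 1 } gives 1/4
val(BRRR) = { 0 | 1/4, 1/2, 1 } gives 1/8
val(BRRRB) = { 0, 1/8 | 1/4, 1/2, 1 } gives 3/16
val(BRRRBR) = { 0, 1/8 | 3/16, 1/4, 1/2, 1 } gives 5/32
val(BRRRBRB) = { 0, 1/8, 5/32 | 3/16, 1/4, 1/2, 1 } gives 11/64
val(BRRRBRBR) = { 0, 1/8, 5/32 | 11/64, 3/16, 1/4, 1/2, 1 } gives 21/128
val(BRRRBRBRR) = { 0, 1/8, 5/32 | 21/128, 11/64, 3/16, 1/4, 1/2, 1 } gives 41/256
val(BRRRBRBRRR) = { 0, 1/8, 5/32 | 41/256, 21/128, 11/64, 3/16, 1/4, 1/2, 1 } gives 81/512
val(BRRRBRBRRRR) = { 0, 1/8, 5/32 | 81/512, 41/256, 21/128, 11/64, 3/16, 1/4, 1/2, 1 } gives 161/1024
val(BRRRBRBRRRRR) = { 0, 1/8, 5/32 | 161/1024, 81/512, 41/256, 21/128, 11/64, 3/16, 1/4, 1/2, 1 } gives 321/2048
val(BRRRBRBRRRRRR) = { 0, 1/8, 5/32 | 321/2048, 161/1024, 81/512, 41/256, 21/128, 11/64, 3/16, 1/4, 1/2, 1 } gives 641/4096

641/4096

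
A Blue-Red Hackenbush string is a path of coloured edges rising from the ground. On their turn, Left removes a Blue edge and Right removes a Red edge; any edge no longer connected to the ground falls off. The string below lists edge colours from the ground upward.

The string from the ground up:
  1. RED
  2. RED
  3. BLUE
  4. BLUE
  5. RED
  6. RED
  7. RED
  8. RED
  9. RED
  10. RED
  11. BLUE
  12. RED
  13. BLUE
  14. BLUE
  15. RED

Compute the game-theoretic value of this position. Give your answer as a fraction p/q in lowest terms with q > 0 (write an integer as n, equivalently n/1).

-12243/8192

g(R) = {  | 0 } => -1
g(RR) = {  | -1, 0 } => -2
g(RRB) = { -2 | -1, 0 } => -3/2
g(RRBB) = { -2, -3/2 | -1, 0 } => -5/4
g(RRBBR) = { -2, -3/2 | -5/4, -1, 0 } => -11/8
g(RRBBRR) = { -2, -3/2 | -11/8, -5/4, -1, 0 } => -23/16
g(RRBBRRR) = { -2, -3/2 | -23/16, -11/8, -5/4, -1, 0 } => -47/32
g(RRBBRRRR) = { -2, -3/2 | -47/32, -23/16, -11/8, -5/4, -1, 0 } => -95/64
g(RRBBRRRRR) = { -2, -3/2 | -95/64, -47/32, -23/16, -11/8, -5/4, -1, 0 } => -191/128
g(RRBBRRRRRR) = { -2, -3/2 | -191/128, -95/64, -47/32, -23/16, -11/8, -5/4, -1, 0 } => -383/256
g(RRBBRRRRRRB) = { -2, -3/2, -383/256 | -191/128, -95/64, -47/32, -23/16, -11/8, -5/4, -1, 0 } => -765/512
g(RRBBRRRRRRBR) = { -2, -3/2, -383/256 | -765/512, -191/128, -95/64, -47/32, -23/16, -11/8, -5/4, -1, 0 } => -1531/1024
g(RRBBRRRRRRBRB) = { -2, -3/2, -383/256, -1531/1024 | -765/512, -191/128, -95/64, -47/32, -23/16, -11/8, -5/4, -1, 0 } => -3061/2048
g(RRBBRRRRRRBRBB) = { -2, -3/2, -383/256, -1531/1024, -3061/2048 | -765/512, -191/128, -95/64, -47/32, -23/16, -11/8, -5/4, -1, 0 } => -6121/4096
g(RRBBRRRRRRBRBBR) = { -2, -3/2, -383/256, -1531/1024, -3061/2048 | -6121/4096, -765/512, -191/128, -95/64, -47/32, -23/16, -11/8, -5/4, -1, 0 } => -12243/8192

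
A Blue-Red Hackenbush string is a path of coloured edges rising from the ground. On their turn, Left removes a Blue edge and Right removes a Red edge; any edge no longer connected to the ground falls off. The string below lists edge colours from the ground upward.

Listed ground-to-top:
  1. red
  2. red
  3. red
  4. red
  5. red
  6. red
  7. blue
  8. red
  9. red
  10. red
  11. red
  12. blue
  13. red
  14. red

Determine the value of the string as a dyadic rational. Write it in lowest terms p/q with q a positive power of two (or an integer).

r: Left {  }, Right { 0 } — simplest -1
rr: Left {  }, Right { -1; 0 } — simplest -2
rrr: Left {  }, Right { -2; -1; 0 } — simplest -3
rrrr: Left {  }, Right { -3; -2; -1; 0 } — simplest -4
rrrrr: Left {  }, Right { -4; -3; -2; -1; 0 } — simplest -5
rrrrrr: Left {  }, Right { -5; -4; -3; -2; -1; 0 } — simplest -6
rrrrrrb: Left { -6 }, Right { -5; -4; -3; -2; -1; 0 } — simplest -11/2
rrrrrrbr: Left { -6 }, Right { -11/2; -5; -4; -3; -2; -1; 0 } — simplest -23/4
rrrrrrbrr: Left { -6 }, Right { -23/4; -11/2; -5; -4; -3; -2; -1; 0 } — simplest -47/8
rrrrrrbrrr: Left { -6 }, Right { -47/8; -23/4; -11/2; -5; -4; -3; -2; -1; 0 } — simplest -95/16
rrrrrrbrrrr: Left { -6 }, Right { -95/16; -47/8; -23/4; -11/2; -5; -4; -3; -2; -1; 0 } — simplest -191/32
rrrrrrbrrrrb: Left { -6; -191/32 }, Right { -95/16; -47/8; -23/4; -11/2; -5; -4; -3; -2; -1; 0 } — simplest -381/64
rrrrrrbrrrrbr: Left { -6; -191/32 }, Right { -381/64; -95/16; -47/8; -23/4; -11/2; -5; -4; -3; -2; -1; 0 } — simplest -763/128
rrrrrrbrrrrbrr: Left { -6; -191/32 }, Right { -763/128; -381/64; -95/16; -47/8; -23/4; -11/2; -5; -4; -3; -2; -1; 0 } — simplest -1527/256

-1527/256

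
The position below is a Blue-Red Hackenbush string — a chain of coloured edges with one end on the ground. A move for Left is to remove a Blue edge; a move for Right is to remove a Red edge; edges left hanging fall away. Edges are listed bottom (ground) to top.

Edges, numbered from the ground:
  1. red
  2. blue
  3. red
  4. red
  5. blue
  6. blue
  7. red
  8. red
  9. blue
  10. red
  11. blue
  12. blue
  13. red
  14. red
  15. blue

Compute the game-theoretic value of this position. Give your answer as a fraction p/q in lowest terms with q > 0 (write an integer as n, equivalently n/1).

1 of 15 · r · max L −∞ · min R 0 = -1
2 of 15 · rb · max L -1 · min R 0 = -1/2
3 of 15 · rbr · max L -1 · min R -1/2 = -3/4
4 of 15 · rbrr · max L -1 · min R -3/4 = -7/8
5 of 15 · rbrrb · max L -7/8 · min R -3/4 = -13/16
6 of 15 · rbrrbb · max L -13/16 · min R -3/4 = -25/32
7 of 15 · rbrrbbr · max L -13/16 · min R -25/32 = -51/64
8 of 15 · rbrrbbrr · max L -13/16 · min R -51/64 = -103/128
9 of 15 · rbrrbbrrb · max L -103/128 · min R -51/64 = -205/256
10 of 15 · rbrrbbrrbr · max L -103/128 · min R -205/256 = -411/512
11 of 15 · rbrrbbrrbrb · max L -411/512 · min R -205/256 = -821/1024
12 of 15 · rbrrbbrrbrbb · max L -821/1024 · min R -205/256 = -1641/2048
13 of 15 · rbrrbbrrbrbbr · max L -821/1024 · min R -1641/2048 = -3283/4096
14 of 15 · rbrrbbrrbrbbrr · max L -821/1024 · min R -3283/4096 = -6567/8192
15 of 15 · rbrrbbrrbrbbrrb · max L -6567/8192 · min R -3283/4096 = -13133/16384

-13133/16384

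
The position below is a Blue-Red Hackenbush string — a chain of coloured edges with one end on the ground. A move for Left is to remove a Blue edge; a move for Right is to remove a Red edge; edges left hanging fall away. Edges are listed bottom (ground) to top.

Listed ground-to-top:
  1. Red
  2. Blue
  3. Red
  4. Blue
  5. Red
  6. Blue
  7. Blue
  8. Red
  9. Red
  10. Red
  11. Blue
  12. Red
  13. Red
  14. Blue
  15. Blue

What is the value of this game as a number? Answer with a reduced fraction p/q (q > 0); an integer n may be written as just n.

R: Left { ∅ }, Right { 0 } — simplest -1
RB: Left { -1 }, Right { 0 } — simplest -1/2
RBR: Left { -1 }, Right { -1/2, 0 } — simplest -3/4
RBRB: Left { -1, -3/4 }, Right { -1/2, 0 } — simplest -5/8
RBRBR: Left { -1, -3/4 }, Right { -5/8, -1/2, 0 } — simplest -11/16
RBRBRB: Left { -1, -3/4, -11/16 }, Right { -5/8, -1/2, 0 } — simplest -21/32
RBRBRBB: Left { -1, -3/4, -11/16, -21/32 }, Right { -5/8, -1/2, 0 } — simplest -41/64
RBRBRBBR: Left { -1, -3/4, -11/16, -21/32 }, Right { -41/64, -5/8, -1/2, 0 } — simplest -83/128
RBRBRBBRR: Left { -1, -3/4, -11/16, -21/32 }, Right { -83/128, -41/64, -5/8, -1/2, 0 } — simplest -167/256
RBRBRBBRRR: Left { -1, -3/4, -11/16, -21/32 }, Right { -167/256, -83/128, -41/64, -5/8, -1/2, 0 } — simplest -335/512
RBRBRBBRRRB: Left { -1, -3/4, -11/16, -21/32, -335/512 }, Right { -167/256, -83/128, -41/64, -5/8, -1/2, 0 } — simplest -669/1024
RBRBRBBRRRBR: Left { -1, -3/4, -11/16, -21/32, -335/512 }, Right { -669/1024, -167/256, -83/128, -41/64, -5/8, -1/2, 0 } — simplest -1339/2048
RBRBRBBRRRBRR: Left { -1, -3/4, -11/16, -21/32, -335/512 }, Right { -1339/2048, -669/1024, -167/256, -83/128, -41/64, -5/8, -1/2, 0 } — simplest -2679/4096
RBRBRBBRRRBRRB: Left { -1, -3/4, -11/16, -21/32, -335/512, -2679/4096 }, Right { -1339/2048, -669/1024, -167/256, -83/128, -41/64, -5/8, -1/2, 0 } — simplest -5357/8192
RBRBRBBRRRBRRBB: Left { -1, -3/4, -11/16, -21/32, -335/512, -2679/4096, -5357/8192 }, Right { -1339/2048, -669/1024, -167/256, -83/128, -41/64, -5/8, -1/2, 0 } — simplest -10713/16384

-10713/16384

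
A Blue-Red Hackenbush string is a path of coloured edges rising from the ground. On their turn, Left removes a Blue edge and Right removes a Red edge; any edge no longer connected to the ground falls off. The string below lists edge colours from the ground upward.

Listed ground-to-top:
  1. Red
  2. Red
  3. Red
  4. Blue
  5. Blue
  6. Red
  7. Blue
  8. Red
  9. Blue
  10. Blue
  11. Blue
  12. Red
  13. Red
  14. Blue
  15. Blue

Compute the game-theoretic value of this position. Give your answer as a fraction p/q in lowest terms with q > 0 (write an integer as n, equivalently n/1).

-9497/4096

Recurse on prefixes of the 15-edge string Red Red Red Blue Blue Red Blue Red Blue Blue Blue Red Red Blue Blue:
1 of 15 · R · max L −∞ · min R 0 -> -1
2 of 15 · RR · max L −∞ · min R -1 -> -2
3 of 15 · RRR · max L −∞ · min R -2 -> -3
4 of 15 · RRRB · max L -3 · min R -2 -> -5/2
5 of 15 · RRRBB · max L -5/2 · min R -2 -> -9/4
6 of 15 · RRRBBR · max L -5/2 · min R -9/4 -> -19/8
7 of 15 · RRRBBRB · max L -19/8 · min R -9/4 -> -37/16
8 of 15 · RRRBBRBR · max L -19/8 · min R -37/16 -> -75/32
9 of 15 · RRRBBRBRB · max L -75/32 · min R -37/16 -> -149/64
10 of 15 · RRRBBRBRBB · max L -149/64 · min R -37/16 -> -297/128
11 of 15 · RRRBBRBRBBB · max L -297/128 · min R -37/16 -> -593/256
12 of 15 · RRRBBRBRBBBR · max L -297/128 · min R -593/256 -> -1187/512
13 of 15 · RRRBBRBRBBBRR · max L -297/128 · min R -1187/512 -> -2375/1024
14 of 15 · RRRBBRBRBBBRRB · max L -2375/1024 · min R -1187/512 -> -4749/2048
15 of 15 · RRRBBRBRBBBRRBB · max L -4749/2048 · min R -1187/512 -> -9497/4096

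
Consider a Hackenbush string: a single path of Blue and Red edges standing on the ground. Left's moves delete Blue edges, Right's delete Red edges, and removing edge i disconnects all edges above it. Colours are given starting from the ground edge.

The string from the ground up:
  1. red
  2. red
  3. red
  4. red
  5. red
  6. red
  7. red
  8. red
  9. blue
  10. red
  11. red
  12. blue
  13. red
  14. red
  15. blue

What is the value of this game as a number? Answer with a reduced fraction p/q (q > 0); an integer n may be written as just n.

Recurse on prefixes of the 15-edge string red red red red red red red red blue red red blue red red blue:
edge 1 of 15 (red): { none | 0 } => -1
edge 2 of 15 (red): { none | -1 0 } => -2
edge 3 of 15 (red): { none | -2 -1 0 } => -3
edge 4 of 15 (red): { none | -3 -2 -1 0 } => -4
edge 5 of 15 (red): { none | -4 -3 -2 -1 0 } => -5
edge 6 of 15 (red): { none | -5 -4 -3 -2 -1 0 } => -6
edge 7 of 15 (red): { none | -6 -5 -4 -3 -2 -1 0 } => -7
edge 8 of 15 (red): { none | -7 -6 -5 -4 -3 -2 -1 0 } => -8
edge 9 of 15 (blue): { -8 | -7 -6 -5 -4 -3 -2 -1 0 } => -15/2
edge 10 of 15 (red): { -8 | -15/2 -7 -6 -5 -4 -3 -2 -1 0 } => -31/4
edge 11 of 15 (red): { -8 | -31/4 -15/2 -7 -6 -5 -4 -3 -2 -1 0 } => -63/8
edge 12 of 15 (blue): { -8 -63/8 | -31/4 -15/2 -7 -6 -5 -4 -3 -2 -1 0 } => -125/16
edge 13 of 15 (red): { -8 -63/8 | -125/16 -31/4 -15/2 -7 -6 -5 -4 -3 -2 -1 0 } => -251/32
edge 14 of 15 (red): { -8 -63/8 | -251/32 -125/16 -31/4 -15/2 -7 -6 -5 -4 -3 -2 -1 0 } => -503/64
edge 15 of 15 (blue): { -8 -63/8 -503/64 | -251/32 -125/16 -31/4 -15/2 -7 -6 -5 -4 -3 -2 -1 0 } => -1005/128

-1005/128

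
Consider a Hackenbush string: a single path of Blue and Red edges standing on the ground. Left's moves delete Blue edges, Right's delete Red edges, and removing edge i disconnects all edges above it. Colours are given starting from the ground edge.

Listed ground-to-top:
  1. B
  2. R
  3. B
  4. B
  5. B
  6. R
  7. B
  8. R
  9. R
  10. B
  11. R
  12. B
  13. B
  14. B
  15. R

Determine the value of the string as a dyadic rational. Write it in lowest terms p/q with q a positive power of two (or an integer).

Build g(s[:k]) for k = 1..15, string s = B R B B B R B R R B R B B B R.
step 1: add B to get B; options L={ 0 } R={ none } ⇒ 1
step 2: add R to get BR; options L={ 0 } R={ 1 } ⇒ 1/2
step 3: add B to get BRB; options L={ 0 1/2 } R={ 1 } ⇒ 3/4
step 4: add B to get BRBB; options L={ 0 1/2 3/4 } R={ 1 } ⇒ 7/8
step 5: add B to get BRBBB; options L={ 0 1/2 3/4 7/8 } R={ 1 } ⇒ 15/16
step 6: add R to get BRBBBR; options L={ 0 1/2 3/4 7/8 } R={ 15/16 1 } ⇒ 29/32
step 7: add B to get BRBBBRB; options L={ 0 1/2 3/4 7/8 29/32 } R={ 15/16 1 } ⇒ 59/64
step 8: add R to get BRBBBRBR; options L={ 0 1/2 3/4 7/8 29/32 } R={ 59/64 15/16 1 } ⇒ 117/128
step 9: add R to get BRBBBRBRR; options L={ 0 1/2 3/4 7/8 29/32 } R={ 117/128 59/64 15/16 1 } ⇒ 233/256
step 10: add B to get BRBBBRBRRB; options L={ 0 1/2 3/4 7/8 29/32 233/256 } R={ 117/128 59/64 15/16 1 } ⇒ 467/512
step 11: add R to get BRBBBRBRRBR; options L={ 0 1/2 3/4 7/8 29/32 233/256 } R={ 467/512 117/128 59/64 15/16 1 } ⇒ 933/1024
step 12: add B to get BRBBBRBRRBRB; options L={ 0 1/2 3/4 7/8 29/32 233/256 933/1024 } R={ 467/512 117/128 59/64 15/16 1 } ⇒ 1867/2048
step 13: add B to get BRBBBRBRRBRBB; options L={ 0 1/2 3/4 7/8 29/32 233/256 933/1024 1867/2048 } R={ 467/512 117/128 59/64 15/16 1 } ⇒ 3735/4096
step 14: add B to get BRBBBRBRRBRBBB; options L={ 0 1/2 3/4 7/8 29/32 233/256 933/1024 1867/2048 3735/4096 } R={ 467/512 117/128 59/64 15/16 1 } ⇒ 7471/8192
step 15: add R to get BRBBBRBRRBRBBBR; options L={ 0 1/2 3/4 7/8 29/32 233/256 933/1024 1867/2048 3735/4096 } R={ 7471/8192 467/512 117/128 59/64 15/16 1 } ⇒ 14941/16384

14941/16384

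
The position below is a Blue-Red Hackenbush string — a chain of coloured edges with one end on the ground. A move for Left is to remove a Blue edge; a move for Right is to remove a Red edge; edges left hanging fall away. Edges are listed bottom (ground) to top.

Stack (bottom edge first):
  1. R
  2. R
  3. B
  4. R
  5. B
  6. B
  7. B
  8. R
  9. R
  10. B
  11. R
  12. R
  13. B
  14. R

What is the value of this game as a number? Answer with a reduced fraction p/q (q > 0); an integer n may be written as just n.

R: Left { · }, Right { 0 } = simplest -1
RR: Left { · }, Right { -1; 0 } = simplest -2
RRB: Left { -2 }, Right { -1; 0 } = simplest -3/2
RRBR: Left { -2 }, Right { -3/2; -1; 0 } = simplest -7/4
RRBRB: Left { -2; -7/4 }, Right { -3/2; -1; 0 } = simplest -13/8
RRBRBB: Left { -2; -7/4; -13/8 }, Right { -3/2; -1; 0 } = simplest -25/16
RRBRBBB: Left { -2; -7/4; -13/8; -25/16 }, Right { -3/2; -1; 0 } = simplest -49/32
RRBRBBBR: Left { -2; -7/4; -13/8; -25/16 }, Right { -49/32; -3/2; -1; 0 } = simplest -99/64
RRBRBBBRR: Left { -2; -7/4; -13/8; -25/16 }, Right { -99/64; -49/32; -3/2; -1; 0 } = simplest -199/128
RRBRBBBRRB: Left { -2; -7/4; -13/8; -25/16; -199/128 }, Right { -99/64; -49/32; -3/2; -1; 0 } = simplest -397/256
RRBRBBBRRBR: Left { -2; -7/4; -13/8; -25/16; -199/128 }, Right { -397/256; -99/64; -49/32; -3/2; -1; 0 } = simplest -795/512
RRBRBBBRRBRR: Left { -2; -7/4; -13/8; -25/16; -199/128 }, Right { -795/512; -397/256; -99/64; -49/32; -3/2; -1; 0 } = simplest -1591/1024
RRBRBBBRRBRRB: Left { -2; -7/4; -13/8; -25/16; -199/128; -1591/1024 }, Right { -795/512; -397/256; -99/64; -49/32; -3/2; -1; 0 } = simplest -3181/2048
RRBRBBBRRBRRBR: Left { -2; -7/4; -13/8; -25/16; -199/128; -1591/1024 }, Right { -3181/2048; -795/512; -397/256; -99/64; -49/32; -3/2; -1; 0 } = simplest -6363/4096

-6363/4096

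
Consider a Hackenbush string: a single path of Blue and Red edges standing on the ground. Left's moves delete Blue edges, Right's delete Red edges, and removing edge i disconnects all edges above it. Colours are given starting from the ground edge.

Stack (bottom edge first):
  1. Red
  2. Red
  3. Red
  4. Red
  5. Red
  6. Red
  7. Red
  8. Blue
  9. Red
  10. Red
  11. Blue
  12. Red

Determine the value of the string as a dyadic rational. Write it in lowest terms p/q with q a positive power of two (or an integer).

-219/32

g(R) = { (no moves) | 0 } → -1
g(RR) = { (no moves) | -1; 0 } → -2
g(RRR) = { (no moves) | -2; -1; 0 } → -3
g(RRRR) = { (no moves) | -3; -2; -1; 0 } → -4
g(RRRRR) = { (no moves) | -4; -3; -2; -1; 0 } → -5
g(RRRRRR) = { (no moves) | -5; -4; -3; -2; -1; 0 } → -6
g(RRRRRRR) = { (no moves) | -6; -5; -4; -3; -2; -1; 0 } → -7
g(RRRRRRRB) = { -7 | -6; -5; -4; -3; -2; -1; 0 } → -13/2
g(RRRRRRRBR) = { -7 | -13/2; -6; -5; -4; -3; -2; -1; 0 } → -27/4
g(RRRRRRRBRR) = { -7 | -27/4; -13/2; -6; -5; -4; -3; -2; -1; 0 } → -55/8
g(RRRRRRRBRRB) = { -7; -55/8 | -27/4; -13/2; -6; -5; -4; -3; -2; -1; 0 } → -109/16
g(RRRRRRRBRRBR) = { -7; -55/8 | -109/16; -27/4; -13/2; -6; -5; -4; -3; -2; -1; 0 } → -219/32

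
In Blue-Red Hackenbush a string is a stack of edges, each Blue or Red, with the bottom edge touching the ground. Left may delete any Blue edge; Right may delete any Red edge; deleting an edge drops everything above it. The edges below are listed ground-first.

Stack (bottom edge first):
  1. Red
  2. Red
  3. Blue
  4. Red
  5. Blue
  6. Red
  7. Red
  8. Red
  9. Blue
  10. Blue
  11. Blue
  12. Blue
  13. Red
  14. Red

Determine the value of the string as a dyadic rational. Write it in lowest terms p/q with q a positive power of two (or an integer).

Recurse on prefixes of the 14-edge string Red Red Blue Red Blue Red Red Red Blue Blue Blue Blue Red Red:
edge 1 of 14 (Red): { · | 0 } ⇒ -1
edge 2 of 14 (Red): { · | -1 0 } ⇒ -2
edge 3 of 14 (Blue): { -2 | -1 0 } ⇒ -3/2
edge 4 of 14 (Red): { -2 | -3/2 -1 0 } ⇒ -7/4
edge 5 of 14 (Blue): { -2 -7/4 | -3/2 -1 0 } ⇒ -13/8
edge 6 of 14 (Red): { -2 -7/4 | -13/8 -3/2 -1 0 } ⇒ -27/16
edge 7 of 14 (Red): { -2 -7/4 | -27/16 -13/8 -3/2 -1 0 } ⇒ -55/32
edge 8 of 14 (Red): { -2 -7/4 | -55/32 -27/16 -13/8 -3/2 -1 0 } ⇒ -111/64
edge 9 of 14 (Blue): { -2 -7/4 -111/64 | -55/32 -27/16 -13/8 -3/2 -1 0 } ⇒ -221/128
edge 10 of 14 (Blue): { -2 -7/4 -111/64 -221/128 | -55/32 -27/16 -13/8 -3/2 -1 0 } ⇒ -441/256
edge 11 of 14 (Blue): { -2 -7/4 -111/64 -221/128 -441/256 | -55/32 -27/16 -13/8 -3/2 -1 0 } ⇒ -881/512
edge 12 of 14 (Blue): { -2 -7/4 -111/64 -221/128 -441/256 -881/512 | -55/32 -27/16 -13/8 -3/2 -1 0 } ⇒ -1761/1024
edge 13 of 14 (Red): { -2 -7/4 -111/64 -221/128 -441/256 -881/512 | -1761/1024 -55/32 -27/16 -13/8 -3/2 -1 0 } ⇒ -3523/2048
edge 14 of 14 (Red): { -2 -7/4 -111/64 -221/128 -441/256 -881/512 | -3523/2048 -1761/1024 -55/32 -27/16 -13/8 -3/2 -1 0 } ⇒ -7047/4096

-7047/4096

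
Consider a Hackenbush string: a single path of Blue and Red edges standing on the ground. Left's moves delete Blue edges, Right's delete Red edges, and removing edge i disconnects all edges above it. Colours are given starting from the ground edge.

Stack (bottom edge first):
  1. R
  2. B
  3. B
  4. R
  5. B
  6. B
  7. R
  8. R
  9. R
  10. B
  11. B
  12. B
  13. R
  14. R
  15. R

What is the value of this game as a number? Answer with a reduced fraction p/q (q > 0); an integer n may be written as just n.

-5007/16384

Prefix values for R B B R B B R R R B B B R R R via {L|R} + simplicity:
step 1: add R to get R; options L={ — } R={ 0 } -> -1
step 2: add B to get RB; options L={ -1 } R={ 0 } -> -1/2
step 3: add B to get RBB; options L={ -1,-1/2 } R={ 0 } -> -1/4
step 4: add R to get RBBR; options L={ -1,-1/2 } R={ -1/4,0 } -> -3/8
step 5: add B to get RBBRB; options L={ -1,-1/2,-3/8 } R={ -1/4,0 } -> -5/16
step 6: add B to get RBBRBB; options L={ -1,-1/2,-3/8,-5/16 } R={ -1/4,0 } -> -9/32
step 7: add R to get RBBRBBR; options L={ -1,-1/2,-3/8,-5/16 } R={ -9/32,-1/4,0 } -> -19/64
step 8: add R to get RBBRBBRR; options L={ -1,-1/2,-3/8,-5/16 } R={ -19/64,-9/32,-1/4,0 } -> -39/128
step 9: add R to get RBBRBBRRR; options L={ -1,-1/2,-3/8,-5/16 } R={ -39/128,-19/64,-9/32,-1/4,0 } -> -79/256
step 10: add B to get RBBRBBRRRB; options L={ -1,-1/2,-3/8,-5/16,-79/256 } R={ -39/128,-19/64,-9/32,-1/4,0 } -> -157/512
step 11: add B to get RBBRBBRRRBB; options L={ -1,-1/2,-3/8,-5/16,-79/256,-157/512 } R={ -39/128,-19/64,-9/32,-1/4,0 } -> -313/1024
step 12: add B to get RBBRBBRRRBBB; options L={ -1,-1/2,-3/8,-5/16,-79/256,-157/512,-313/1024 } R={ -39/128,-19/64,-9/32,-1/4,0 } -> -625/2048
step 13: add R to get RBBRBBRRRBBBR; options L={ -1,-1/2,-3/8,-5/16,-79/256,-157/512,-313/1024 } R={ -625/2048,-39/128,-19/64,-9/32,-1/4,0 } -> -1251/4096
step 14: add R to get RBBRBBRRRBBBRR; options L={ -1,-1/2,-3/8,-5/16,-79/256,-157/512,-313/1024 } R={ -1251/4096,-625/2048,-39/128,-19/64,-9/32,-1/4,0 } -> -2503/8192
step 15: add R to get RBBRBBRRRBBBRRR; options L={ -1,-1/2,-3/8,-5/16,-79/256,-157/512,-313/1024 } R={ -2503/8192,-1251/4096,-625/2048,-39/128,-19/64,-9/32,-1/4,0 } -> -5007/16384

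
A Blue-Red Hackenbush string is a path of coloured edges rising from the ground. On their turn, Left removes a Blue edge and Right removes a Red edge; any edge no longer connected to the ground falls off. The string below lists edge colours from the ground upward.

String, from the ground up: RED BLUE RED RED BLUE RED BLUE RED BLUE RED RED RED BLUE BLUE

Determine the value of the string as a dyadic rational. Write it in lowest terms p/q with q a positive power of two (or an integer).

R: Left { ∅ }, Right { 0 } ⇒ simplest -1
RB: Left { -1 }, Right { 0 } ⇒ simplest -1/2
RBR: Left { -1 }, Right { -1/2; 0 } ⇒ simplest -3/4
RBRR: Left { -1 }, Right { -3/4; -1/2; 0 } ⇒ simplest -7/8
RBRRB: Left { -1; -7/8 }, Right { -3/4; -1/2; 0 } ⇒ simplest -13/16
RBRRBR: Left { -1; -7/8 }, Right { -13/16; -3/4; -1/2; 0 } ⇒ simplest -27/32
RBRRBRB: Left { -1; -7/8; -27/32 }, Right { -13/16; -3/4; -1/2; 0 } ⇒ simplest -53/64
RBRRBRBR: Left { -1; -7/8; -27/32 }, Right { -53/64; -13/16; -3/4; -1/2; 0 } ⇒ simplest -107/128
RBRRBRBRB: Left { -1; -7/8; -27/32; -107/128 }, Right { -53/64; -13/16; -3/4; -1/2; 0 } ⇒ simplest -213/256
RBRRBRBRBR: Left { -1; -7/8; -27/32; -107/128 }, Right { -213/256; -53/64; -13/16; -3/4; -1/2; 0 } ⇒ simplest -427/512
RBRRBRBRBRR: Left { -1; -7/8; -27/32; -107/128 }, Right { -427/512; -213/256; -53/64; -13/16; -3/4; -1/2; 0 } ⇒ simplest -855/1024
RBRRBRBRBRRR: Left { -1; -7/8; -27/32; -107/128 }, Right { -855/1024; -427/512; -213/256; -53/64; -13/16; -3/4; -1/2; 0 } ⇒ simplest -1711/2048
RBRRBRBRBRRRB: Left { -1; -7/8; -27/32; -107/128; -1711/2048 }, Right { -855/1024; -427/512; -213/256; -53/64; -13/16; -3/4; -1/2; 0 } ⇒ simplest -3421/4096
RBRRBRBRBRRRBB: Left { -1; -7/8; -27/32; -107/128; -1711/2048; -3421/4096 }, Right { -855/1024; -427/512; -213/256; -53/64; -13/16; -3/4; -1/2; 0 } ⇒ simplest -6841/8192

-6841/8192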